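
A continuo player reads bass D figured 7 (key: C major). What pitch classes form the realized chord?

D, F, A, C

The written figures 7 are shorthand for 7/5/3: the 5/3 are implied.
A third above D in this key is F.
A fifth above D in this key is A.
A seventh above D in this key is C.
Together with the bass D, this spells D minor seventh in root position.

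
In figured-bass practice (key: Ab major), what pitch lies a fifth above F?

Counting 4 letter steps above F lands on C; in Ab major, that letter is C.

C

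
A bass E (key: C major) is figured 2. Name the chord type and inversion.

seventh chord, third inversion

2 is shorthand for 6/4/2.
Intervals of 6/4/2 above the bass form a seventh chord; the bass is the seventh, so this is third inversion.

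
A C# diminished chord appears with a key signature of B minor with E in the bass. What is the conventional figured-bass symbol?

6

E is the third of C# diminished, so the chord is in first inversion.
A triad in first inversion is figured 6/3, conventionally abbreviated 6.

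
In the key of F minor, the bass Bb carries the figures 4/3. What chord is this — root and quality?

The figures 4/3 indicate a seventh chord in second inversion.
In second inversion the root lies a fourth above the bass: a fourth above Bb in F minor is Eb.
The chord tones are Bb, Db, Eb, G, giving Eb dominant seventh.

Eb dominant seventh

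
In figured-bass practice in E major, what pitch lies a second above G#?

A

Counting 1 letter step above G# lands on A; in E major, that letter is A.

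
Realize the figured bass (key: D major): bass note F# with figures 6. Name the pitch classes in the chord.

The written figures 6 are shorthand for 6/3: the 3 is implied.
A third above F# in this key is A.
A sixth above F# in this key is D.
Together with the bass F#, this spells D major in first inversion.

F#, A, D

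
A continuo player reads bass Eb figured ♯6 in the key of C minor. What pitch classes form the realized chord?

The written figures ♯6 are shorthand for 6/3: the 3 is implied.
A third above Eb in this key is G.
A sixth above Eb in this key is C, raised to C# by the sharp.

Eb, G, C#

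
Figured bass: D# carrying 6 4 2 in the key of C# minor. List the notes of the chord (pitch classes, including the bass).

A second above D# in this key is E.
A fourth above D# in this key is G#.
A sixth above D# in this key is B.
Together with the bass D#, this spells E major seventh in third inversion.

D#, E, G#, B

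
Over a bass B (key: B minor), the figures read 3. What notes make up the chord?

The written figures 3 are shorthand for 5/3: the 5 is implied.
A third above B in this key is D.
A fifth above B in this key is F#.
Together with the bass B, this spells B minor in root position.

B, D, F#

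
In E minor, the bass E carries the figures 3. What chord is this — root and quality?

E minor

The figures 3 indicate a triad in root position.
In root position the bass is the root, so the root is E.
The chord tones are E, G, B, giving E minor.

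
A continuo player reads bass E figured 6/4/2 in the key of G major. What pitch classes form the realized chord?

A second above E in this key is F#.
A fourth above E in this key is A.
A sixth above E in this key is C.
Together with the bass E, this spells F# half-diminished seventh in third inversion.

E, F#, A, C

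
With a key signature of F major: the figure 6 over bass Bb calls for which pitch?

G

Counting 5 letter steps above Bb lands on G; in F major, that letter is G.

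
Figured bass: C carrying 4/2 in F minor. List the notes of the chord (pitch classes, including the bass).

C, Db, F, Ab

The written figures 4/2 are shorthand for 6/4/2: the 6 is implied.
A second above C in this key is Db.
A fourth above C in this key is F.
A sixth above C in this key is Ab.
Together with the bass C, this spells Db major seventh in third inversion.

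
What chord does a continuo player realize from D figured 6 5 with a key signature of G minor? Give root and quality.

The figures 6 5 indicate a seventh chord in first inversion.
In first inversion the root lies a sixth above the bass: a sixth above D in G minor is Bb.
The chord tones are D, F, A, Bb, giving Bb major seventh.

Bb major seventh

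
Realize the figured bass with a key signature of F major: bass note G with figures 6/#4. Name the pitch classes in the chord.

G, C#, E

A fourth above G in this key is C, raised to C# by the sharp.
A sixth above G in this key is E.
Together with the bass G, this spells C# diminished in second inversion.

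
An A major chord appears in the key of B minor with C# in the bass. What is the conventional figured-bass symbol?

6

C# is the third of A major, so the chord is in first inversion.
A triad in first inversion is figured 6/3, conventionally abbreviated 6.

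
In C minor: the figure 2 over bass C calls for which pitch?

Counting 1 letter step above C lands on D; in C minor, that letter is D.

D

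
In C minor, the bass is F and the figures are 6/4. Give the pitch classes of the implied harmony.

F, Bb, D

A fourth above F in this key is Bb.
A sixth above F in this key is D.
Together with the bass F, this spells Bb major in second inversion.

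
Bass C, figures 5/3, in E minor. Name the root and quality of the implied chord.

The figures 5/3 indicate a triad in root position.
In root position the bass is the root, so the root is C.
The chord tones are C, E, G, giving C major.

C major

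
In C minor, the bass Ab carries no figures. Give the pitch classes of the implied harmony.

Ab, C, Eb

An unfigured bass implies 5/3.
A third above Ab in this key is C.
A fifth above Ab in this key is Eb.
Together with the bass Ab, this spells Ab major in root position.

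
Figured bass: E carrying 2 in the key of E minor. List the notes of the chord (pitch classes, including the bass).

E, F#, A, C

The written figures 2 are shorthand for 6/4/2: the 6/4 are implied.
A second above E in this key is F#.
A fourth above E in this key is A.
A sixth above E in this key is C.
Together with the bass E, this spells F# half-diminished seventh in third inversion.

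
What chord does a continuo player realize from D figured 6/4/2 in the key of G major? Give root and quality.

The figures 6/4/2 indicate a seventh chord in third inversion.
In third inversion the root lies a second above the bass: a second above D in G major is E.
The chord tones are D, E, G, B, giving E minor seventh.

E minor seventh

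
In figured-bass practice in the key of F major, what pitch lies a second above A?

Bb

Counting 1 letter step above A lands on B; in F major, that letter is Bb.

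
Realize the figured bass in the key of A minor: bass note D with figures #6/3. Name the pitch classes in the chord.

D, F, B#

A third above D in this key is F.
A sixth above D in this key is B, raised to B# by the sharp.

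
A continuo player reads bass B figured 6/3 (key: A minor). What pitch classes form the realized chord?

B, D, G

A third above B in this key is D.
A sixth above B in this key is G.
Together with the bass B, this spells G major in first inversion.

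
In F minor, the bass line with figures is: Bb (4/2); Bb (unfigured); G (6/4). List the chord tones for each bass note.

Bb (6/4/2): Bb, C, Eb, G.
Bb (5/3): Bb, Db, F.
G (6/4): G, C, Eb.

Bb, C, Eb, G | Bb, Db, F | G, C, Eb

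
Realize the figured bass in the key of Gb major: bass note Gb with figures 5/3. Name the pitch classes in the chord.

A third above Gb in this key is Bb.
A fifth above Gb in this key is Db.
Together with the bass Gb, this spells Gb major in root position.

Gb, Bb, Db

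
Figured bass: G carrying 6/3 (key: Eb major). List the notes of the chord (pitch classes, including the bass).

G, Bb, Eb

A third above G in this key is Bb.
A sixth above G in this key is Eb.
Together with the bass G, this spells Eb major in first inversion.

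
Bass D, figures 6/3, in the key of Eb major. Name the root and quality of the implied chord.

Bb major

The figures 6/3 indicate a triad in first inversion.
In first inversion the root lies a sixth above the bass: a sixth above D in Eb major is Bb.
The chord tones are D, F, Bb, giving Bb major.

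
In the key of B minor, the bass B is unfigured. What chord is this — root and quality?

B minor

An unfigured bass indicates a triad in root position.
In root position the bass is the root, so the root is B.
The chord tones are B, D, F#, giving B minor.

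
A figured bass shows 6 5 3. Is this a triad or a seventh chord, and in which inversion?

Intervals of 6/5/3 above the bass form a seventh chord; the bass is the third, so this is first inversion.

seventh chord, first inversion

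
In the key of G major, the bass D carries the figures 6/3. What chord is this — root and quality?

B minor

The figures 6/3 indicate a triad in first inversion.
In first inversion the root lies a sixth above the bass: a sixth above D in G major is B.
The chord tones are D, F#, B, giving B minor.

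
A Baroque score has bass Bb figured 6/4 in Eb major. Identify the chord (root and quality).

Eb major

The figures 6/4 indicate a triad in second inversion.
In second inversion the root lies a fourth above the bass: a fourth above Bb in Eb major is Eb.
The chord tones are Bb, Eb, G, giving Eb major.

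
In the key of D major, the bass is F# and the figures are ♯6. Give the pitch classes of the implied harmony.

F#, A, D#

The written figures ♯6 are shorthand for 6/3: the 3 is implied.
A third above F# in this key is A.
A sixth above F# in this key is D, raised to D# by the sharp.
Together with the bass F#, this spells D# diminished in first inversion.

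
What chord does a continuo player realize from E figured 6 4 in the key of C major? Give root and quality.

The figures 6 4 indicate a triad in second inversion.
In second inversion the root lies a fourth above the bass: a fourth above E in C major is A.
The chord tones are E, A, C, giving A minor.

A minor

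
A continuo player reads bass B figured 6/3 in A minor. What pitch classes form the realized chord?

B, D, G

A third above B in this key is D.
A sixth above B in this key is G.
Together with the bass B, this spells G major in first inversion.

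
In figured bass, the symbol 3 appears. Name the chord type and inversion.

3 is shorthand for 5/3.
Intervals of 5/3 above the bass form a triad; the bass is the root, so this is root position.

triad, root position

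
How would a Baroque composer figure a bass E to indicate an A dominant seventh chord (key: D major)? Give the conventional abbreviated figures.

E is the fifth of A dominant seventh, so the chord is in second inversion.
A seventh chord in second inversion is figured 6/4/3, conventionally abbreviated 4/3.

4/3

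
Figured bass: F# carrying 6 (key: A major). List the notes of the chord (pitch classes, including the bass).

The written figures 6 are shorthand for 6/3: the 3 is implied.
A third above F# in this key is A.
A sixth above F# in this key is D.
Together with the bass F#, this spells D major in first inversion.

F#, A, D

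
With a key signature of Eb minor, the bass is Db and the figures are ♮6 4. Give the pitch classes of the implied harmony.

Db, Gb, B

A fourth above Db in this key is Gb.
A sixth above Db in this key is Bb, made natural (B) by the ♮ figure.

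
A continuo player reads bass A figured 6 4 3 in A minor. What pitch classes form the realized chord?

A third above A in this key is C.
A fourth above A in this key is D.
A sixth above A in this key is F.
Together with the bass A, this spells D minor seventh in second inversion.

A, C, D, F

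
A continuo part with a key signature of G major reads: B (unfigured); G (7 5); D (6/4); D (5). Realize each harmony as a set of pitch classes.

B (5/3): B, D, F#.
G (7/5/3): G, B, D, F#.
D (6/4): D, G, B.
D (5/3): D, F#, A.

B, D, F# | G, B, D, F# | D, G, B | D, F#, A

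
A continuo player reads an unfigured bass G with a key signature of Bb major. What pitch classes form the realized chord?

G, Bb, D

An unfigured bass implies 5/3.
A third above G in this key is Bb.
A fifth above G in this key is D.
Together with the bass G, this spells G minor in root position.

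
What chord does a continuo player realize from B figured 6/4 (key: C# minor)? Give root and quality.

The figures 6/4 indicate a triad in second inversion.
In second inversion the root lies a fourth above the bass: a fourth above B in C# minor is E.
The chord tones are B, E, G#, giving E major.

E major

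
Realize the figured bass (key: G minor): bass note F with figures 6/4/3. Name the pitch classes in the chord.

F, A, Bb, D

A third above F in this key is A.
A fourth above F in this key is Bb.
A sixth above F in this key is D.
Together with the bass F, this spells Bb major seventh in second inversion.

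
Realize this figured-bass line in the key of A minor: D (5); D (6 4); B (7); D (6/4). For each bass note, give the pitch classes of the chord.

D (5/3): D, F, A.
D (6/4): D, G, B.
B (7/5/3): B, D, F, A.
D (6/4): D, G, B.

D, F, A | D, G, B | B, D, F, A | D, G, B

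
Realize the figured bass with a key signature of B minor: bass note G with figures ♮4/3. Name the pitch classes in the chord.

The written figures ♮4/3 are shorthand for 6/4/3: the 6 is implied.
A third above G in this key is B.
A fourth above G in this key is C#, made natural (C) by the ♮ figure.
A sixth above G in this key is E.
Together with the bass G, this spells C major seventh in second inversion.

G, B, C, E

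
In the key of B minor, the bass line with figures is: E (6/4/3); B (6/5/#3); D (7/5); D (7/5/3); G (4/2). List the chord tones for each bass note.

E (6/4/3): E, G, A, C#.
B (6/5/#3): B, D#, F#, G.
D (7/5/3): D, F#, A, C#.
D (7/5/3): D, F#, A, C#.
G (6/4/2): G, A, C#, E.

E, G, A, C# | B, D#, F#, G | D, F#, A, C# | D, F#, A, C# | G, A, C#, E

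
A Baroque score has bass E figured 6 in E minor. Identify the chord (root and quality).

The figures 6 indicate a triad in first inversion.
In first inversion the root lies a sixth above the bass: a sixth above E in E minor is C.
The chord tones are E, G, C, giving C major.

C major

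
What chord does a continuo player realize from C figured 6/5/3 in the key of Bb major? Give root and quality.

The figures 6/5/3 indicate a seventh chord in first inversion.
In first inversion the root lies a sixth above the bass: a sixth above C in Bb major is A.
The chord tones are C, Eb, G, A, giving A half-diminished seventh.

A half-diminished seventh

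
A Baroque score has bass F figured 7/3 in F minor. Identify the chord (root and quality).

The figures 7/3 indicate a seventh chord in root position.
In root position the bass is the root, so the root is F.
The chord tones are F, Ab, C, Eb, giving F minor seventh.

F minor seventh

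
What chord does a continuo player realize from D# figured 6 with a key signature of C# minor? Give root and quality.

The figures 6 indicate a triad in first inversion.
In first inversion the root lies a sixth above the bass: a sixth above D# in C# minor is B.
The chord tones are D#, F#, B, giving B major.

B major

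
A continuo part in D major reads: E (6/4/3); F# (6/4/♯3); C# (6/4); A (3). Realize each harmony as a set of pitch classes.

E (6/4/3): E, G, A, C#.
F# (6/4/#3): F#, A#, B, D.
C# (6/4): C#, F#, A.
A (5/3): A, C#, E.

E, G, A, C# | F#, A#, B, D | C#, F#, A | A, C#, E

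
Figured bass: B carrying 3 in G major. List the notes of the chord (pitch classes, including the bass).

The written figures 3 are shorthand for 5/3: the 5 is implied.
A third above B in this key is D.
A fifth above B in this key is F#.
Together with the bass B, this spells B minor in root position.

B, D, F#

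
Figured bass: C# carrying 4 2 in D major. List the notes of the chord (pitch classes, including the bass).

The written figures 4 2 are shorthand for 6/4/2: the 6 is implied.
A second above C# in this key is D.
A fourth above C# in this key is F#.
A sixth above C# in this key is A.
Together with the bass C#, this spells D major seventh in third inversion.

C#, D, F#, A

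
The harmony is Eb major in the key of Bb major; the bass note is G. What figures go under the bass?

G is the third of Eb major, so the chord is in first inversion.
A triad in first inversion is figured 6/3, conventionally abbreviated 6.

6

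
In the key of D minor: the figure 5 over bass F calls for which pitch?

C

Counting 4 letter steps above F lands on C; in D minor, that letter is C.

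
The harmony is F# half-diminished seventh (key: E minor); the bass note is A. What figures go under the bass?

A is the third of F# half-diminished seventh, so the chord is in first inversion.
A seventh chord in first inversion is figured 6/5/3, conventionally abbreviated 6/5.

6/5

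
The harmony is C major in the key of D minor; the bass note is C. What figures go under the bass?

no figures

C is the root of C major, so the chord is in root position.
A triad in root position is figured 5/3, conventionally abbreviated (no figures — root-position triad).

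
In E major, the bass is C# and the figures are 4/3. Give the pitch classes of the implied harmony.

C#, E, F#, A

The written figures 4/3 are shorthand for 6/4/3: the 6 is implied.
A third above C# in this key is E.
A fourth above C# in this key is F#.
A sixth above C# in this key is A.
Together with the bass C#, this spells F# minor seventh in second inversion.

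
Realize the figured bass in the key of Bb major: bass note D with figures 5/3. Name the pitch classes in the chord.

D, F, A

A third above D in this key is F.
A fifth above D in this key is A.
Together with the bass D, this spells D minor in root position.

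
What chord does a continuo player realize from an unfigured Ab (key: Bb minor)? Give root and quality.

An unfigured bass indicates a triad in root position.
In root position the bass is the root, so the root is Ab.
The chord tones are Ab, C, Eb, giving Ab major.

Ab major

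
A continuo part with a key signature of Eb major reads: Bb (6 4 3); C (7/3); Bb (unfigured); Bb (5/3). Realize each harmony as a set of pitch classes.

Bb, D, Eb, G | C, Eb, G, Bb | Bb, D, F | Bb, D, F

Bb (6/4/3): Bb, D, Eb, G.
C (7/5/3): C, Eb, G, Bb.
Bb (5/3): Bb, D, F.
Bb (5/3): Bb, D, F.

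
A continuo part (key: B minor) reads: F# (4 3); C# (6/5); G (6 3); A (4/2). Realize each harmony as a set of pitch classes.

F# (6/4/3): F#, A, B, D.
C# (6/5/3): C#, E, G, A.
G (6/3): G, B, E.
A (6/4/2): A, B, D, F#.

F#, A, B, D | C#, E, G, A | G, B, E | A, B, D, F#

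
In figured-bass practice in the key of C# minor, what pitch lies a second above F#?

G#

Counting 1 letter step above F# lands on G; in C# minor, that letter is G#.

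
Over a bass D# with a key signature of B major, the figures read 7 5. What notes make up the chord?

D#, F#, A#, C#

The written figures 7 5 are shorthand for 7/5/3: the 3 is implied.
A third above D# in this key is F#.
A fifth above D# in this key is A#.
A seventh above D# in this key is C#.
Together with the bass D#, this spells D# minor seventh in root position.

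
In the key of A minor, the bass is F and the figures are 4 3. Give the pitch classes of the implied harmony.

The written figures 4 3 are shorthand for 6/4/3: the 6 is implied.
A third above F in this key is A.
A fourth above F in this key is B.
A sixth above F in this key is D.
Together with the bass F, this spells B half-diminished seventh in second inversion.

F, A, B, D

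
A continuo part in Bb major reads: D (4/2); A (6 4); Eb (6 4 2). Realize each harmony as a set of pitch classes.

D, Eb, G, Bb | A, D, F | Eb, F, A, C

D (6/4/2): D, Eb, G, Bb.
A (6/4): A, D, F.
Eb (6/4/2): Eb, F, A, C.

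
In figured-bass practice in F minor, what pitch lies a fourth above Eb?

Counting 3 letter steps above Eb lands on A; in F minor, that letter is Ab.

Ab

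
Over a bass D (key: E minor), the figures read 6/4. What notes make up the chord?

A fourth above D in this key is G.
A sixth above D in this key is B.
Together with the bass D, this spells G major in second inversion.

D, G, B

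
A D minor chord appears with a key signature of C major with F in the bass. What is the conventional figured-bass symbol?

6

F is the third of D minor, so the chord is in first inversion.
A triad in first inversion is figured 6/3, conventionally abbreviated 6.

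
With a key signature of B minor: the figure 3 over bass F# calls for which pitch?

Counting 2 letter steps above F# lands on A; in B minor, that letter is A.

A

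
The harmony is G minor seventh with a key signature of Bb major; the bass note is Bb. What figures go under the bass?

6/5

Bb is the third of G minor seventh, so the chord is in first inversion.
A seventh chord in first inversion is figured 6/5/3, conventionally abbreviated 6/5.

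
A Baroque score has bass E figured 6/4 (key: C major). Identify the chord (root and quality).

A minor

The figures 6/4 indicate a triad in second inversion.
In second inversion the root lies a fourth above the bass: a fourth above E in C major is A.
The chord tones are E, A, C, giving A minor.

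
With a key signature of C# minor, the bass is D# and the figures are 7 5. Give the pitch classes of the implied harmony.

D#, F#, A, C#

The written figures 7 5 are shorthand for 7/5/3: the 3 is implied.
A third above D# in this key is F#.
A fifth above D# in this key is A.
A seventh above D# in this key is C#.
Together with the bass D#, this spells D# half-diminished seventh in root position.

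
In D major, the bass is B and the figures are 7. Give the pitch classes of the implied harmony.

B, D, F#, A

The written figures 7 are shorthand for 7/5/3: the 5/3 are implied.
A third above B in this key is D.
A fifth above B in this key is F#.
A seventh above B in this key is A.
Together with the bass B, this spells B minor seventh in root position.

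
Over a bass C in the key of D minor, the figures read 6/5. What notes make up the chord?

The written figures 6/5 are shorthand for 6/5/3: the 3 is implied.
A third above C in this key is E.
A fifth above C in this key is G.
A sixth above C in this key is A.
Together with the bass C, this spells A minor seventh in first inversion.

C, E, G, A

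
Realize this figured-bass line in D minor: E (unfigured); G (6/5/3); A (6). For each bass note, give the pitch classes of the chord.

E, G, Bb | G, Bb, D, E | A, C, F

E (5/3): E, G, Bb.
G (6/5/3): G, Bb, D, E.
A (6/3): A, C, F.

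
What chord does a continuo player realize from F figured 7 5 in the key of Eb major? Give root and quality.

The figures 7 5 indicate a seventh chord in root position.
In root position the bass is the root, so the root is F.
The chord tones are F, Ab, C, Eb, giving F minor seventh.

F minor seventh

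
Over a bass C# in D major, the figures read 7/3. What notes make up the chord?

C#, E, G, B

The written figures 7/3 are shorthand for 7/5/3: the 5 is implied.
A third above C# in this key is E.
A fifth above C# in this key is G.
A seventh above C# in this key is B.
Together with the bass C#, this spells C# half-diminished seventh in root position.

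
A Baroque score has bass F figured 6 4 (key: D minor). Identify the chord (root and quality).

Bb major

The figures 6 4 indicate a triad in second inversion.
In second inversion the root lies a fourth above the bass: a fourth above F in D minor is Bb.
The chord tones are F, Bb, D, giving Bb major.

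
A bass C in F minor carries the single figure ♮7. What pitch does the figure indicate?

Counting 6 letter steps above C lands on B; in F minor, that letter is Bb.
The ♮7 figure makes it natural, giving B.

B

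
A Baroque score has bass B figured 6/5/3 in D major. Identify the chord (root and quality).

The figures 6/5/3 indicate a seventh chord in first inversion.
In first inversion the root lies a sixth above the bass: a sixth above B in D major is G.
The chord tones are B, D, F#, G, giving G major seventh.

G major seventh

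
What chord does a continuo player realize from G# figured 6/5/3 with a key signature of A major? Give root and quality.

The figures 6/5/3 indicate a seventh chord in first inversion.
In first inversion the root lies a sixth above the bass: a sixth above G# in A major is E.
The chord tones are G#, B, D, E, giving E dominant seventh.

E dominant seventh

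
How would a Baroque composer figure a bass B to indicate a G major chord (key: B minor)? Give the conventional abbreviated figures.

6

B is the third of G major, so the chord is in first inversion.
A triad in first inversion is figured 6/3, conventionally abbreviated 6.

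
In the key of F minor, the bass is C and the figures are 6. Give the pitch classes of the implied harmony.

C, Eb, Ab

The written figures 6 are shorthand for 6/3: the 3 is implied.
A third above C in this key is Eb.
A sixth above C in this key is Ab.
Together with the bass C, this spells Ab major in first inversion.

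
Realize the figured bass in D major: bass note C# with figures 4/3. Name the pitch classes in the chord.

C#, E, F#, A

The written figures 4/3 are shorthand for 6/4/3: the 6 is implied.
A third above C# in this key is E.
A fourth above C# in this key is F#.
A sixth above C# in this key is A.
Together with the bass C#, this spells F# minor seventh in second inversion.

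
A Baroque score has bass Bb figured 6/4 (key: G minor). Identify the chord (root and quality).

Eb major

The figures 6/4 indicate a triad in second inversion.
In second inversion the root lies a fourth above the bass: a fourth above Bb in G minor is Eb.
The chord tones are Bb, Eb, G, giving Eb major.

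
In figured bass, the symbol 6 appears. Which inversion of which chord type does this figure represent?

6 is shorthand for 6/3.
Intervals of 6/3 above the bass form a triad; the bass is the third, so this is first inversion.

triad, first inversion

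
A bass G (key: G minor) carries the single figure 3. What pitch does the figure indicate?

Bb

Counting 2 letter steps above G lands on B; in G minor, that letter is Bb.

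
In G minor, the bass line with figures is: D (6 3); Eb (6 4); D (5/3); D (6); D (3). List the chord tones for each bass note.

D (6/3): D, F, Bb.
Eb (6/4): Eb, A, C.
D (5/3): D, F, A.
D (6/3): D, F, Bb.
D (5/3): D, F, A.

D, F, Bb | Eb, A, C | D, F, A | D, F, Bb | D, F, A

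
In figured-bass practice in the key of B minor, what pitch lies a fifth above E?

Counting 4 letter steps above E lands on B; in B minor, that letter is B.

B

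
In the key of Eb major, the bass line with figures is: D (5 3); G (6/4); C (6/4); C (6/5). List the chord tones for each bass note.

D, F, Ab | G, C, Eb | C, F, Ab | C, Eb, G, Ab

D (5/3): D, F, Ab.
G (6/4): G, C, Eb.
C (6/4): C, F, Ab.
C (6/5/3): C, Eb, G, Ab.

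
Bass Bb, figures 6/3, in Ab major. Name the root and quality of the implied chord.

The figures 6/3 indicate a triad in first inversion.
In first inversion the root lies a sixth above the bass: a sixth above Bb in Ab major is G.
The chord tones are Bb, Db, G, giving G diminished.

G diminished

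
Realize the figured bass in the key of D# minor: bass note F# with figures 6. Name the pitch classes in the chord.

F#, A#, D#

The written figures 6 are shorthand for 6/3: the 3 is implied.
A third above F# in this key is A#.
A sixth above F# in this key is D#.
Together with the bass F#, this spells D# minor in first inversion.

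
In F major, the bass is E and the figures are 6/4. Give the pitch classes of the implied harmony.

E, A, C

A fourth above E in this key is A.
A sixth above E in this key is C.
Together with the bass E, this spells A minor in second inversion.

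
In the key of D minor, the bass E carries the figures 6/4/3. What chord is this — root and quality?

A minor seventh

The figures 6/4/3 indicate a seventh chord in second inversion.
In second inversion the root lies a fourth above the bass: a fourth above E in D minor is A.
The chord tones are E, G, A, C, giving A minor seventh.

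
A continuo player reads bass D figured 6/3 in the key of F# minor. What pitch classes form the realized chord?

D, F#, B

A third above D in this key is F#.
A sixth above D in this key is B.
Together with the bass D, this spells B minor in first inversion.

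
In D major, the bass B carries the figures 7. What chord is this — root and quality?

The figures 7 indicate a seventh chord in root position.
In root position the bass is the root, so the root is B.
The chord tones are B, D, F#, A, giving B minor seventh.

B minor seventh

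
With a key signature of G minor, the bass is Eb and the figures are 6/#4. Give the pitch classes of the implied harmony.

Eb, A#, C

A fourth above Eb in this key is A, raised to A# by the sharp.
A sixth above Eb in this key is C.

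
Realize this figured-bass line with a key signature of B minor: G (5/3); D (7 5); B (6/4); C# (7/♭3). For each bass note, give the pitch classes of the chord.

G (5/3): G, B, D.
D (7/5/3): D, F#, A, C#.
B (6/4): B, E, G.
C# (7/5/b3): C#, Eb, G, B.

G, B, D | D, F#, A, C# | B, E, G | C#, Eb, G, B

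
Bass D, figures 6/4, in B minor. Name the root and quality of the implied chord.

G major

The figures 6/4 indicate a triad in second inversion.
In second inversion the root lies a fourth above the bass: a fourth above D in B minor is G.
The chord tones are D, G, B, giving G major.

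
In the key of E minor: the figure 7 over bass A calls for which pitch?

Counting 6 letter steps above A lands on G; in E minor, that letter is G.

G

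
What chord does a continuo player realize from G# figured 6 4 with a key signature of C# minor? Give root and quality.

The figures 6 4 indicate a triad in second inversion.
In second inversion the root lies a fourth above the bass: a fourth above G# in C# minor is C#.
The chord tones are G#, C#, E, giving C# minor.

C# minor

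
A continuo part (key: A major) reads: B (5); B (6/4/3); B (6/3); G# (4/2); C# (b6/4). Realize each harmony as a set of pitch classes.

B, D, F# | B, D, E, G# | B, D, G# | G#, A, C#, E | C#, F#, Ab

B (5/3): B, D, F#.
B (6/4/3): B, D, E, G#.
B (6/3): B, D, G#.
G# (6/4/2): G#, A, C#, E.
C# (b6/4): C#, F#, Ab.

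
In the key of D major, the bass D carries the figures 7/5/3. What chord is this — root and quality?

D major seventh

The figures 7/5/3 indicate a seventh chord in root position.
In root position the bass is the root, so the root is D.
The chord tones are D, F#, A, C#, giving D major seventh.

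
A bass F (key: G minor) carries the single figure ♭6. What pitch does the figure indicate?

Counting 5 letter steps above F lands on D; in G minor, that letter is D.
The b6 figure lowers it a semitone, giving Db.

Db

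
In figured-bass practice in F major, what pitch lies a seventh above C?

Bb

Counting 6 letter steps above C lands on B; in F major, that letter is Bb.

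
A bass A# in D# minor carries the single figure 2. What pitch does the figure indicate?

B

Counting 1 letter step above A# lands on B; in D# minor, that letter is B.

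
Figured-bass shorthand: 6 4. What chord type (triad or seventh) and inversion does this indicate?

Intervals of 6/4 above the bass form a triad; the bass is the fifth, so this is second inversion.

triad, second inversion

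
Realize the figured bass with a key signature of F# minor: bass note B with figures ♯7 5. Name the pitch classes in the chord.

The written figures ♯7 5 are shorthand for 7/5/3: the 3 is implied.
A third above B in this key is D.
A fifth above B in this key is F#.
A seventh above B in this key is A, raised to A# by the sharp.
Together with the bass B, this spells B minor-major seventh in root position.

B, D, F#, A#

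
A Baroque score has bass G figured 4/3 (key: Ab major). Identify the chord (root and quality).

C minor seventh

The figures 4/3 indicate a seventh chord in second inversion.
In second inversion the root lies a fourth above the bass: a fourth above G in Ab major is C.
The chord tones are G, Bb, C, Eb, giving C minor seventh.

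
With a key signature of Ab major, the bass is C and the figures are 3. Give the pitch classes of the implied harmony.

The written figures 3 are shorthand for 5/3: the 5 is implied.
A third above C in this key is Eb.
A fifth above C in this key is G.
Together with the bass C, this spells C minor in root position.

C, Eb, G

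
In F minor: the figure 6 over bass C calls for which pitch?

Counting 5 letter steps above C lands on A; in F minor, that letter is Ab.

Ab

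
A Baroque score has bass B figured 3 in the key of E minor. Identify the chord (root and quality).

The figures 3 indicate a triad in root position.
In root position the bass is the root, so the root is B.
The chord tones are B, D, F#, giving B minor.

B minor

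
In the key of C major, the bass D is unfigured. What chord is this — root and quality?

D minor

An unfigured bass indicates a triad in root position.
In root position the bass is the root, so the root is D.
The chord tones are D, F, A, giving D minor.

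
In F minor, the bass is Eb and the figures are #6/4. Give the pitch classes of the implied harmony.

A fourth above Eb in this key is Ab.
A sixth above Eb in this key is C, raised to C# by the sharp.

Eb, Ab, C#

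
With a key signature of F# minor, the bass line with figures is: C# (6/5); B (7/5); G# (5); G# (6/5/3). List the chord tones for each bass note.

C#, E, G#, A | B, D, F#, A | G#, B, D | G#, B, D, E

C# (6/5/3): C#, E, G#, A.
B (7/5/3): B, D, F#, A.
G# (5/3): G#, B, D.
G# (6/5/3): G#, B, D, E.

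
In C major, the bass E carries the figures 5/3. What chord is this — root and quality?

The figures 5/3 indicate a triad in root position.
In root position the bass is the root, so the root is E.
The chord tones are E, G, B, giving E minor.

E minor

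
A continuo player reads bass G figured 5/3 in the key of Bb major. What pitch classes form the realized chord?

A third above G in this key is Bb.
A fifth above G in this key is D.
Together with the bass G, this spells G minor in root position.

G, Bb, D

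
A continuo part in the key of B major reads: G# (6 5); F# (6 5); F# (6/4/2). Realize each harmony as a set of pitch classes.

G#, B, D#, E | F#, A#, C#, D# | F#, G#, B, D#

G# (6/5/3): G#, B, D#, E.
F# (6/5/3): F#, A#, C#, D#.
F# (6/4/2): F#, G#, B, D#.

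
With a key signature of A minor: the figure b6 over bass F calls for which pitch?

Counting 5 letter steps above F lands on D; in A minor, that letter is D.
The b6 figure lowers it a semitone, giving Db.

Db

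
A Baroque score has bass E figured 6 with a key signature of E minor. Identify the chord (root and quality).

C major

The figures 6 indicate a triad in first inversion.
In first inversion the root lies a sixth above the bass: a sixth above E in E minor is C.
The chord tones are E, G, C, giving C major.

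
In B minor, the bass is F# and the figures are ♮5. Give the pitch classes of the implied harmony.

The written figures ♮5 are shorthand for 5/3: the 3 is implied.
A third above F# in this key is A.
A fifth above F# in this key is C#, made natural (C) by the ♮ figure.
Together with the bass F#, this spells F# diminished in root position.

F#, A, C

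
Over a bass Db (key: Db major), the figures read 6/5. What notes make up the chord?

The written figures 6/5 are shorthand for 6/5/3: the 3 is implied.
A third above Db in this key is F.
A fifth above Db in this key is Ab.
A sixth above Db in this key is Bb.
Together with the bass Db, this spells Bb minor seventh in first inversion.

Db, F, Ab, Bb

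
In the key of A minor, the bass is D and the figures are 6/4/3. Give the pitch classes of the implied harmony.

D, F, G, B

A third above D in this key is F.
A fourth above D in this key is G.
A sixth above D in this key is B.
Together with the bass D, this spells G dominant seventh in second inversion.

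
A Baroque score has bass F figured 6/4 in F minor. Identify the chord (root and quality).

The figures 6/4 indicate a triad in second inversion.
In second inversion the root lies a fourth above the bass: a fourth above F in F minor is Bb.
The chord tones are F, Bb, Db, giving Bb minor.

Bb minor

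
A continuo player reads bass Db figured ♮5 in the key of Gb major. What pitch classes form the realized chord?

The written figures ♮5 are shorthand for 5/3: the 3 is implied.
A third above Db in this key is F.
A fifth above Db in this key is Ab, made natural (A) by the ♮ figure.
Together with the bass Db, this spells Db augmented in root position.

Db, F, A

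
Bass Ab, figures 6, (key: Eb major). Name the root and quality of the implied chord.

F minor

The figures 6 indicate a triad in first inversion.
In first inversion the root lies a sixth above the bass: a sixth above Ab in Eb major is F.
The chord tones are Ab, C, F, giving F minor.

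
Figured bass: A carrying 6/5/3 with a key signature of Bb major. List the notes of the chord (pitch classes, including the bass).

A third above A in this key is C.
A fifth above A in this key is Eb.
A sixth above A in this key is F.
Together with the bass A, this spells F dominant seventh in first inversion.

A, C, Eb, F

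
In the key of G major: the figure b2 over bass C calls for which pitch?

Counting 1 letter step above C lands on D; in G major, that letter is D.
The b2 figure lowers it a semitone, giving Db.

Db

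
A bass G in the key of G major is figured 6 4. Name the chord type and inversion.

triad, second inversion

Intervals of 6/4 above the bass form a triad; the bass is the fifth, so this is second inversion.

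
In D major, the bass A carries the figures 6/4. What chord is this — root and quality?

The figures 6/4 indicate a triad in second inversion.
In second inversion the root lies a fourth above the bass: a fourth above A in D major is D.
The chord tones are A, D, F#, giving D major.

D major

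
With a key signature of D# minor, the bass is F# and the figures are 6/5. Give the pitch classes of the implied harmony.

The written figures 6/5 are shorthand for 6/5/3: the 3 is implied.
A third above F# in this key is A#.
A fifth above F# in this key is C#.
A sixth above F# in this key is D#.
Together with the bass F#, this spells D# minor seventh in first inversion.

F#, A#, C#, D#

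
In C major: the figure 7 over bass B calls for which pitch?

A

Counting 6 letter steps above B lands on A; in C major, that letter is A.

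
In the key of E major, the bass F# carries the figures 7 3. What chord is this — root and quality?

F# minor seventh

The figures 7 3 indicate a seventh chord in root position.
In root position the bass is the root, so the root is F#.
The chord tones are F#, A, C#, E, giving F# minor seventh.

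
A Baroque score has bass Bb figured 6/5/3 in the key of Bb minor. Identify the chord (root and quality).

The figures 6/5/3 indicate a seventh chord in first inversion.
In first inversion the root lies a sixth above the bass: a sixth above Bb in Bb minor is Gb.
The chord tones are Bb, Db, F, Gb, giving Gb major seventh.

Gb major seventh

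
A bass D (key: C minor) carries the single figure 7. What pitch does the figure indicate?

C

Counting 6 letter steps above D lands on C; in C minor, that letter is C.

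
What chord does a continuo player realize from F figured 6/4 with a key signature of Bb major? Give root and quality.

The figures 6/4 indicate a triad in second inversion.
In second inversion the root lies a fourth above the bass: a fourth above F in Bb major is Bb.
The chord tones are F, Bb, D, giving Bb major.

Bb major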